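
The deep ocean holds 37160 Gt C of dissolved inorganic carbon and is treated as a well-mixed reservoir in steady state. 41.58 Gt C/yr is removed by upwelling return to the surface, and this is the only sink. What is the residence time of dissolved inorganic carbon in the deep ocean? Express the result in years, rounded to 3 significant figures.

τ = M / F = 37160 / 41.58 = 893.7 yr.

894 yr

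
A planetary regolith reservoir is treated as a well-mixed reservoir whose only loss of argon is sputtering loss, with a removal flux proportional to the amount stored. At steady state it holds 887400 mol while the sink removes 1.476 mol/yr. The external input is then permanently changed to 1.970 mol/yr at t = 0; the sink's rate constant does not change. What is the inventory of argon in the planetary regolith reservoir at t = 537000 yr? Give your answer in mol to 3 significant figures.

1.06×10^6 mol

τ = M₀/F₀ = 887400/1.476 = 601200 yr; rate constant k = 1/τ.
New steady state M_∞ = F₁/k = F₁·τ = 1.970 × 601200 = 1.1844×10^6 mol.
M(t) = M_∞ + (M₀ − M_∞)·e^(−t/τ); t/τ = 537000/601200 = 0.8932, so e^(−t/τ) = 0.4094.
M(t) = 1.1844×10^6 − 297000 × 0.4094 = 1.0628×10^6 mol.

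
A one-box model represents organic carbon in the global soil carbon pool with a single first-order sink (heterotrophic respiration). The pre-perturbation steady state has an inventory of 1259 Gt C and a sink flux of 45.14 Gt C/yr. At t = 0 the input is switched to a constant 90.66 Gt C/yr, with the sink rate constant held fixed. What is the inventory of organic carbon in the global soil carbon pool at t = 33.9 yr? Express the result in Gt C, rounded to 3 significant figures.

The sink rate constant is k = F₀/M₀ = 45.14/1259 = 0.03585 yr⁻¹.
Solving dM/dt = F₁ − kM with M(0) = M₀ gives M(t) = F₁/k + (M₀ − F₁/k)·e^(−kt).
F₁/k = 90.66/0.03585 = 2528.6 Gt C; kt = 0.03585 × 33.9 = 1.215, e^(−kt) = 0.2966.
M(33.9) = 2528.6 + (1259 − 2528.6) × 0.2966 = 2528.6 − 376.5 = 2152.1 Gt C.

2150 Gt C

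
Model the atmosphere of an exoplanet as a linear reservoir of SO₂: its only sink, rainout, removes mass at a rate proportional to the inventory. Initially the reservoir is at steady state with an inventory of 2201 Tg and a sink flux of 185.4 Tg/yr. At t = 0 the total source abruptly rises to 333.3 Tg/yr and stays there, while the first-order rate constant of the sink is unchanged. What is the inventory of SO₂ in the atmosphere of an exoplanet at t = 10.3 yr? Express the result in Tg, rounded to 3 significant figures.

τ = M₀/F₀ = 2201/185.4 = 11.87 yr; rate constant k = 1/τ.
New steady state M_∞ = F₁/k = F₁·τ = 333.3 × 11.87 = 3956.8 Tg.
M(t) = M_∞ + (M₀ − M_∞)·e^(−t/τ); t/τ = 10.3/11.87 = 0.8676, so e^(−t/τ) = 0.4200.
M(t) = 3956.8 − 1756 × 0.4200 = 3219.5 Tg.

3220 Tg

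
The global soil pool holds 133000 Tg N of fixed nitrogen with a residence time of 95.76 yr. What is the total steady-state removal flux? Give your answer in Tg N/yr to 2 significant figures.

F = M / τ = 133000 / 95.76 = 1389 Tg N/yr.

1400 Tg N/yr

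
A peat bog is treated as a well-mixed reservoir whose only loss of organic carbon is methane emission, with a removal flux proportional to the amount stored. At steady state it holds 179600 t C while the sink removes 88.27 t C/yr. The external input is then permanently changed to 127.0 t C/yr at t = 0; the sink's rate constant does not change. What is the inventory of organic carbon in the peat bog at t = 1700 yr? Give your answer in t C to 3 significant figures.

224000 t C

τ = M₀/F₀ = 179600/88.27 = 2035 yr; rate constant k = 1/τ.
New steady state M_∞ = F₁/k = F₁·τ = 127.0 × 2035 = 258400 t C.
M(t) = M_∞ + (M₀ − M_∞)·e^(−t/τ); t/τ = 1700/2035 = 0.8355, so e^(−t/τ) = 0.4336.
M(t) = 258400 − 78800 × 0.4336 = 224230 t C.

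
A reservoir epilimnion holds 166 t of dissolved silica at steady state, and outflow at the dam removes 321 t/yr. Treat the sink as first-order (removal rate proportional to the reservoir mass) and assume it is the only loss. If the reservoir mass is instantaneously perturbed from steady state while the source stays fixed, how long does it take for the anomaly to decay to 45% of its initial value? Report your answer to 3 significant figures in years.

0.413 yr

For a linear reservoir the anomaly decays as exp(−t/τ) with τ = M/F = 166/321 = 0.5171 yr.
exp(−t/τ) = 0.45 ⇒ t = −τ ln(0.45) = 0.5171 × 0.7985 = 0.4129 yr.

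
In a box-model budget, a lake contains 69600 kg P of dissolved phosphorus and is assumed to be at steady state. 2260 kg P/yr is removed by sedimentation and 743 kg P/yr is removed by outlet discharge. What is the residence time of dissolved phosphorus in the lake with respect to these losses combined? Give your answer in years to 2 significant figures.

23 yr

Total removal = 2260 + 743.0 = 3003.0 kg P/yr.
τ = M / ΣF_out = 69600 / 3003.0 = 23.18 yr.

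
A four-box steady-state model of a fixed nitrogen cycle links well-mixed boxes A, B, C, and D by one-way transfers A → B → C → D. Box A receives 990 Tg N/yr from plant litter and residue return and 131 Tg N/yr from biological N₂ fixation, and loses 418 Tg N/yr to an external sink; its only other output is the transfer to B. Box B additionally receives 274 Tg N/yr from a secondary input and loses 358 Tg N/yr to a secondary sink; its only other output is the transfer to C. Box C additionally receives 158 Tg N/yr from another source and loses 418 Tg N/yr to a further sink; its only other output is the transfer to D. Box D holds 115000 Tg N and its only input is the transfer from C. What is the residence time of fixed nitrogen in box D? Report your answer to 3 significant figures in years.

320 yr

Box A: F(A→B) = (990 + 131) − 418 = 703.00 Tg N/yr.
Box B: F(B→C) = (703.00 + 274) − 358 = 619.00 Tg N/yr.
Box C: F(C→D) = (619.00 + 158) − 418 = 359.00 Tg N/yr.
Box D throughput = its input = 359.00 Tg N/yr; τ = 115000 / 359.00 = 320.3 yr.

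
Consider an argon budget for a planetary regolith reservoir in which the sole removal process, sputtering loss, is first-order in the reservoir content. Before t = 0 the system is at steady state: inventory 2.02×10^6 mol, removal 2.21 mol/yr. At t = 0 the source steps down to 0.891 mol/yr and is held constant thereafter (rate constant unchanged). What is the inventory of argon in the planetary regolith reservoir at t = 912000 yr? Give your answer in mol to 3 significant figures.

Residence time τ = M₀/F₀ = 914000 yr. The eventual steady state is M_∞ = M₀·(F₁/F₀) = 2.02×10^6 × 0.891/2.21 = 814400 mol.
The anomaly ΔM(t) = M(t) − M_∞ decays as ΔM₀·e^(−t/τ) with ΔM₀ = 2.02×10^6 − 814400 = 1.206×10^6 mol.
At t = 912000 yr, e^(−t/τ) = e^(−0.9978) = 0.3687, so ΔM = 444500 mol and M = 814400 + 444500 = 1.2589×10^6 mol.

1.26×10^6 mol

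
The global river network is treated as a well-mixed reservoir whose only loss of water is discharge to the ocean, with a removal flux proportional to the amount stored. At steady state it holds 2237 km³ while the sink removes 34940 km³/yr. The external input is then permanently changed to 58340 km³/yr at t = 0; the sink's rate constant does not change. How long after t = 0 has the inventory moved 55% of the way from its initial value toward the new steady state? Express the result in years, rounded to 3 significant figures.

0.0511 yr

τ = M₀/F₀ = 2237/34940 = 0.06402 yr.
The remaining gap fraction is e^(−t/τ); 55% covered ⇒ e^(−t/τ) = 0.450.
t = −τ ln(0.450) = 0.06402 × 0.7985 = 0.05112 yr.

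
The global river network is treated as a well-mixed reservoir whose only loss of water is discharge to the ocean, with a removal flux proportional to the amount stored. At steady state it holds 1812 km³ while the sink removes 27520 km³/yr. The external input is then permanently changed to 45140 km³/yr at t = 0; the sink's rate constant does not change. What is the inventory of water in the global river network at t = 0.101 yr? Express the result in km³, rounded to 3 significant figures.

The sink rate constant is k = F₀/M₀ = 27520/1812 = 15.19 yr⁻¹.
Solving dM/dt = F₁ − kM with M(0) = M₀ gives M(t) = F₁/k + (M₀ − F₁/k)·e^(−kt).
F₁/k = 45140/15.19 = 2972.2 km³; kt = 15.19 × 0.101 = 1.534, e^(−kt) = 0.2157.
M(0.101) = 2972.2 + (1812 − 2972.2) × 0.2157 = 2972.2 − 250.2 = 2721.9 km³.

2720 km³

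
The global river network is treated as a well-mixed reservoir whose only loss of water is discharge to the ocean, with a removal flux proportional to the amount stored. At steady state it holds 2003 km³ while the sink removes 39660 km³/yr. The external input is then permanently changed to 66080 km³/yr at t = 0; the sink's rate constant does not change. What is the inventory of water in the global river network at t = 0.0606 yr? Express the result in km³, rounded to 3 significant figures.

Residence time τ = M₀/F₀ = 0.05050 yr. The eventual steady state is M_∞ = M₀·(F₁/F₀) = 2003 × 66080/39660 = 3337.3 km³.
The anomaly ΔM(t) = M(t) − M_∞ decays as ΔM₀·e^(−t/τ) with ΔM₀ = 2003 − 3337.3 = −1334 km³.
At t = 0.0606 yr, e^(−t/τ) = e^(−1.200) = 0.3012, so ΔM = −401.9 km³ and M = 3337.3 − 401.9 = 2935.4 km³.

2940 km³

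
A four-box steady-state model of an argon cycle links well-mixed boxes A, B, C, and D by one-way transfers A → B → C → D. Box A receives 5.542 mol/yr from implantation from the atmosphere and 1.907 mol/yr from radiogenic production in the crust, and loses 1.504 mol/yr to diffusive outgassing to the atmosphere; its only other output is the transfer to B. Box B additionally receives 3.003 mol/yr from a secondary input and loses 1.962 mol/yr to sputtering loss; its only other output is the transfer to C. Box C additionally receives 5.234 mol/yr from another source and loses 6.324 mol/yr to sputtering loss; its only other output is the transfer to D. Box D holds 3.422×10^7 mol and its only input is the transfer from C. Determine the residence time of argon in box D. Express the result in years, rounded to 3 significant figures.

Box A: F(A→B) = (5.542 + 1.907) − 1.504 = 5.9450 mol/yr.
Box B: F(B→C) = (5.9450 + 3.003) − 1.962 = 6.9860 mol/yr.
Box C: F(C→D) = (6.9860 + 5.234) − 6.324 = 5.8960 mol/yr.
Box D throughput = its input = 5.8960 mol/yr; τ = 3.422×10^7 / 5.8960 = 5.804×10^6 yr.

5.80×10^6 yr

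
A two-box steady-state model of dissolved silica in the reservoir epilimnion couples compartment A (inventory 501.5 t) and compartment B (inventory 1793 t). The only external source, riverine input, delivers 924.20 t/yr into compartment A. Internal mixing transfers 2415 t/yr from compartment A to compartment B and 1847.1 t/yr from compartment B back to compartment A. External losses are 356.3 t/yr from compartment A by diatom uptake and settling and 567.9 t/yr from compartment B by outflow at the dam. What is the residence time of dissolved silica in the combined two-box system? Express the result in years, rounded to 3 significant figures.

2.48 yr

For the system as a whole, the A↔B exchange is internal and contributes nothing to the throughput; only the external sinks remove mass.
M_total = 501.5 + 1793 = 2294.5 t.
ΣF_external_out = 356.3 + 567.9 = 924.20 t/yr.
τ = M_total / ΣF_ext = 2294.5 / 924.20 = 2.483 yr.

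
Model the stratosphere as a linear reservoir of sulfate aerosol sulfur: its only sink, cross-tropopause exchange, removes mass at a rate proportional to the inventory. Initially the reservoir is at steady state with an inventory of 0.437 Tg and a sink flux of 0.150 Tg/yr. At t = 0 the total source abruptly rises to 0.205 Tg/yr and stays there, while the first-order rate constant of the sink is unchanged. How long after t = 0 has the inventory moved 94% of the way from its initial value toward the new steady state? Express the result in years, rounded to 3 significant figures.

8.20 yr

τ = M₀/F₀ = 0.437/0.150 = 2.913 yr.
The remaining gap fraction is e^(−t/τ); 94% covered ⇒ e^(−t/τ) = 0.0600.
t = −τ ln(0.0600) = 2.913 × 2.813 = 8.196 yr.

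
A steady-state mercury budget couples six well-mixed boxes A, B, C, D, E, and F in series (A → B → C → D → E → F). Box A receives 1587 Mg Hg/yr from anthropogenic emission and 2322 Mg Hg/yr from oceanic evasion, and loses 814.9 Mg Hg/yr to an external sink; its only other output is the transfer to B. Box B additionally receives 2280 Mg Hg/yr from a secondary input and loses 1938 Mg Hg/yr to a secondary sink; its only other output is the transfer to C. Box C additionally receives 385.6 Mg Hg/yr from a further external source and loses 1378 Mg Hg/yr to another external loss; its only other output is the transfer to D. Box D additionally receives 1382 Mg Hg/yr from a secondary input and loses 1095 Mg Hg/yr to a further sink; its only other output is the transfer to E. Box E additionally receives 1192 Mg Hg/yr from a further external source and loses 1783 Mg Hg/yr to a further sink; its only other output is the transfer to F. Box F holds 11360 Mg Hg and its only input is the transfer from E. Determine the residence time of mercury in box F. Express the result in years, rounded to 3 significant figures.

5.31 yr

Box A: F(A→B) = (1587 + 2322) − 814.9 = 3094.1 Mg Hg/yr.
Box B: F(B→C) = (3094.1 + 2280) − 1938 = 3436.1 Mg Hg/yr.
Box C: F(C→D) = (3436.1 + 385.6) − 1378 = 2443.7 Mg Hg/yr.
Box D: F(D→E) = (2443.7 + 1382) − 1095 = 2730.7 Mg Hg/yr.
Box E: F(E→F) = (2730.7 + 1192) − 1783 = 2139.7 Mg Hg/yr.
Box F throughput = its input = 2139.7 Mg Hg/yr; τ = 11360 / 2139.7 = 5.309 yr.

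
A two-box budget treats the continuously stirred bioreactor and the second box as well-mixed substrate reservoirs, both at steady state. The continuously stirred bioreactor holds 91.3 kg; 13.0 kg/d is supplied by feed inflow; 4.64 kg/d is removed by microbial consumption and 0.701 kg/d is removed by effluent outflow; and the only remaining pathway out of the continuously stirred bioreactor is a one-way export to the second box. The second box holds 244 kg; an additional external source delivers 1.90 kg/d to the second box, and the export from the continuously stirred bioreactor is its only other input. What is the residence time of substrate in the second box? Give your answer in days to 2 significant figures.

Balance the continuously stirred bioreactor: ΣF_in = 13.000 kg/d.
Export to the second box = ΣF_in − (4.64 + 0.701) = 7.6590 kg/d.
Total input to the second box = 7.6590 + 1.90 = 9.5590 kg/d; at steady state this equals its total output.
τ = M / F = 244 / 9.5590 = 25.53 d.

26 d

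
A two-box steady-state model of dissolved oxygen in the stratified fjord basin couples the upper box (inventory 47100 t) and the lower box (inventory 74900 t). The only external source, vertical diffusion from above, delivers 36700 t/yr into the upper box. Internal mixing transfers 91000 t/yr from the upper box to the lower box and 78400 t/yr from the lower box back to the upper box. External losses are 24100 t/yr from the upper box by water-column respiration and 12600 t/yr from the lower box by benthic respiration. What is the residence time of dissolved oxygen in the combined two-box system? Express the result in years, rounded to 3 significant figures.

3.32 yr

Treat the two boxes together as one reservoir: the mixing fluxes between them are internal recycling, so τ = ΣM / Σ(external losses).
M_total = 47100 + 74900 = 122000 t.
ΣF_external_out = 24100 + 12600 = 36700 t/yr.
τ = M_total / ΣF_ext = 122000 / 36700 = 3.324 yr.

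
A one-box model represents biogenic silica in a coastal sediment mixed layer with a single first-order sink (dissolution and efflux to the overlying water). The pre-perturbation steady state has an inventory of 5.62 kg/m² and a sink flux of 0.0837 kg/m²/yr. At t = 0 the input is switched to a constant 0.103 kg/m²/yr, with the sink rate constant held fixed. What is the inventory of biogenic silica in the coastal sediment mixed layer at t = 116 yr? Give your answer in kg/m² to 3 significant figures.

6.69 kg/m²

The sink rate constant is k = F₀/M₀ = 0.0837/5.62 = 0.01489 yr⁻¹.
Solving dM/dt = F₁ − kM with M(0) = M₀ gives M(t) = F₁/k + (M₀ − F₁/k)·e^(−kt).
F₁/k = 0.103/0.01489 = 6.9159 kg/m²; kt = 0.01489 × 116 = 1.728, e^(−kt) = 0.1777.
M(116) = 6.9159 + (5.62 − 6.9159) × 0.1777 = 6.9159 − 0.2303 = 6.6856 kg/m².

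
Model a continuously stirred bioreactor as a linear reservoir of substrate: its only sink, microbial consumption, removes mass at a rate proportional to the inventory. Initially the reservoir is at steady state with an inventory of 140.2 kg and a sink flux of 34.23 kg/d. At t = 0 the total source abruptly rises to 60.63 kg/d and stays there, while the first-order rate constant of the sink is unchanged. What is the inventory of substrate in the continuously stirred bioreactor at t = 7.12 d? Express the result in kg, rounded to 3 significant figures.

The sink rate constant is k = F₀/M₀ = 34.23/140.2 = 0.2442 d⁻¹.
Solving dM/dt = F₁ − kM with M(0) = M₀ gives M(t) = F₁/k + (M₀ − F₁/k)·e^(−kt).
F₁/k = 60.63/0.2442 = 248.33 kg; kt = 0.2442 × 7.12 = 1.738, e^(−kt) = 0.1758.
M(7.12) = 248.33 + (140.2 − 248.33) × 0.1758 = 248.33 − 19.01 = 229.32 kg.

229 kg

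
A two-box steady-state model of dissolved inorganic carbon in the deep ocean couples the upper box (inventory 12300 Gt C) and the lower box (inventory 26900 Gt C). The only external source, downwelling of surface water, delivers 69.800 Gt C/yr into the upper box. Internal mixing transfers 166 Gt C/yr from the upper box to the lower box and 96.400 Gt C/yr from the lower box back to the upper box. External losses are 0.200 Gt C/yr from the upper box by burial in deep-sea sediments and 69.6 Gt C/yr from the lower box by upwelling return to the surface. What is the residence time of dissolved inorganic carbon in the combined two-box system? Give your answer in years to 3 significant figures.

Treat the two boxes together as one reservoir: the mixing fluxes between them are internal recycling, so τ = ΣM / Σ(external losses).
M_total = 12300 + 26900 = 39200 Gt C.
ΣF_external_out = 0.200 + 69.6 = 69.800 Gt C/yr.
τ = M_total / ΣF_ext = 39200 / 69.800 = 561.6 yr.

562 yr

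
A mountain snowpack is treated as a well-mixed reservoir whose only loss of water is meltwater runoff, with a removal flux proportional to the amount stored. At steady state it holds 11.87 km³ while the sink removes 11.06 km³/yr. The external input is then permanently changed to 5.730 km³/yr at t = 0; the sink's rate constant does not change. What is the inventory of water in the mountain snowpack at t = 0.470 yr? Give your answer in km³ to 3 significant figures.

Residence time τ = M₀/F₀ = 1.073 yr. The eventual steady state is M_∞ = M₀·(F₁/F₀) = 11.87 × 5.730/11.06 = 6.1496 km³.
The anomaly ΔM(t) = M(t) − M_∞ decays as ΔM₀·e^(−t/τ) with ΔM₀ = 11.87 − 6.1496 = 5.720 km³.
At t = 0.470 yr, e^(−t/τ) = e^(−0.4379) = 0.6454, so ΔM = 3.692 km³ and M = 6.1496 + 3.692 = 9.8414 km³.

9.84 km³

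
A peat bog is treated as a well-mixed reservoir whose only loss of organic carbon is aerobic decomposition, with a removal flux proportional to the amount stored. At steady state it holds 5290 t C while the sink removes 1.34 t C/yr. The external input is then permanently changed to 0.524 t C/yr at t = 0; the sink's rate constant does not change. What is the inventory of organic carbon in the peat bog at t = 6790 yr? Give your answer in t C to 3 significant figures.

τ = M₀/F₀ = 5290/1.34 = 3948 yr; rate constant k = 1/τ.
New steady state M_∞ = F₁/k = F₁·τ = 0.524 × 3948 = 2068.6 t C.
M(t) = M_∞ + (M₀ − M_∞)·e^(−t/τ); t/τ = 6790/3948 = 1.720, so e^(−t/τ) = 0.1791.
M(t) = 2068.6 + 3221 × 0.1791 = 2645.5 t C.

2650 t C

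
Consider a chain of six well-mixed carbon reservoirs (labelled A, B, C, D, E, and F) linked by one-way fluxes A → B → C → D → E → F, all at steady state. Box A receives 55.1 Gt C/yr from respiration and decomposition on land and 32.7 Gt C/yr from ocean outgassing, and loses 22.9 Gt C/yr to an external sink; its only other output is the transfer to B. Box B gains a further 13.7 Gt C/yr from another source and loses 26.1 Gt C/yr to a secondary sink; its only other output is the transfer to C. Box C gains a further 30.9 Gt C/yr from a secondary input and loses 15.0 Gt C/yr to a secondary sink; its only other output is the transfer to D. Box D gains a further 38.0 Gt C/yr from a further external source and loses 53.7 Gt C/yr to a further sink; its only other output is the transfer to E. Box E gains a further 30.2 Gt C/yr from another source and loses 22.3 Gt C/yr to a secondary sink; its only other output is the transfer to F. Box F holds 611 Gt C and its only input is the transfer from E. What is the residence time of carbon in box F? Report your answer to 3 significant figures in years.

Box A: F(A→B) = (55.1 + 32.7) − 22.9 = 64.900 Gt C/yr.
Box B: F(B→C) = (64.900 + 13.7) − 26.1 = 52.500 Gt C/yr.
Box C: F(C→D) = (52.500 + 30.9) − 15.0 = 68.400 Gt C/yr.
Box D: F(D→E) = (68.400 + 38.0) − 53.7 = 52.700 Gt C/yr.
Box E: F(E→F) = (52.700 + 30.2) − 22.3 = 60.600 Gt C/yr.
Box F throughput = its input = 60.600 Gt C/yr; τ = 611 / 60.600 = 10.08 yr.

10.1 yr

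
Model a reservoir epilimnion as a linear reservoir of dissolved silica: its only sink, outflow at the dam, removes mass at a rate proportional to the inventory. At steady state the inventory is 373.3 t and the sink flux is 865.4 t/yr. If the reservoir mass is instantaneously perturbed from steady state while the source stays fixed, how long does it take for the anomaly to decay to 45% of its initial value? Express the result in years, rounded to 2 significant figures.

0.34 yr

For a linear reservoir the anomaly decays as exp(−t/τ) with τ = M/F = 373.3/865.4 = 0.4314 yr.
exp(−t/τ) = 0.45 ⇒ t = −τ ln(0.45) = 0.4314 × 0.7985 = 0.3444 yr.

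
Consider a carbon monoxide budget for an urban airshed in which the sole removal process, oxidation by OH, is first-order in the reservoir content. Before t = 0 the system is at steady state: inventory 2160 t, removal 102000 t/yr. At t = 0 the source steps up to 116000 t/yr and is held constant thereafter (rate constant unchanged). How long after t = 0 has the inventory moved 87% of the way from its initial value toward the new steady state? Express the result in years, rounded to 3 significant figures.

τ = M₀/F₀ = 2160/102000 = 0.02118 yr.
The remaining gap fraction is e^(−t/τ); 87% covered ⇒ e^(−t/τ) = 0.130.
t = −τ ln(0.130) = 0.02118 × 2.040 = 0.04320 yr.

0.0432 yr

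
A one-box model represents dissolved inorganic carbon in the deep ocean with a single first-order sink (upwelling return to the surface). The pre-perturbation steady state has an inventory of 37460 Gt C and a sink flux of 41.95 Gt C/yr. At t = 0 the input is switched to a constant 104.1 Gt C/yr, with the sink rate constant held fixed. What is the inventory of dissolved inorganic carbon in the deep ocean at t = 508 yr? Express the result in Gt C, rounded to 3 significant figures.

Residence time τ = M₀/F₀ = 893.0 yr. The eventual steady state is M_∞ = M₀·(F₁/F₀) = 37460 × 104.1/41.95 = 92958 Gt C.
The anomaly ΔM(t) = M(t) − M_∞ decays as ΔM₀·e^(−t/τ) with ΔM₀ = 37460 − 92958 = −55500 Gt C.
At t = 508 yr, e^(−t/τ) = e^(−0.5689) = 0.5662, so ΔM = −31420 Gt C and M = 92958 − 31420 = 61538 Gt C.

61500 Gt C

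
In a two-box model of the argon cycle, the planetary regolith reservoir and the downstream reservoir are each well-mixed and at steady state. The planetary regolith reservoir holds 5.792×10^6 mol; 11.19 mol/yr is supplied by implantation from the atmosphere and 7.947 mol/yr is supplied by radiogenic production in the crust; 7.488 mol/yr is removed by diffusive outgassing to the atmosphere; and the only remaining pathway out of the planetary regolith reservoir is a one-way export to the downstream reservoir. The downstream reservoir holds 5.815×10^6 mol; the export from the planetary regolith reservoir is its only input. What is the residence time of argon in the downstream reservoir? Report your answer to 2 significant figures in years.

Balance the planetary regolith reservoir: ΣF_in = 11.19 + 7.947 = 19.137 mol/yr.
Export to the downstream reservoir = ΣF_in − (7.488) = 11.649 mol/yr.
At steady state the output of the downstream reservoir equals its input, 11.649 mol/yr.
τ = M / F = 5.815×10^6 / 11.649 = 499200 yr.

500000 yr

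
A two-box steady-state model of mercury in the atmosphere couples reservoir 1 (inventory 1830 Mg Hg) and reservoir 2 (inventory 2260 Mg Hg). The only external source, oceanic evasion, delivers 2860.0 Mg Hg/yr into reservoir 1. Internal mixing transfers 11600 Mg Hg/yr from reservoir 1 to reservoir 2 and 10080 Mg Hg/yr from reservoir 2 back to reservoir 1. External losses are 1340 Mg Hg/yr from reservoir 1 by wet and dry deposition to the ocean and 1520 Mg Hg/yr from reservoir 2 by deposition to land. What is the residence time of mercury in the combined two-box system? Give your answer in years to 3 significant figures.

Treat the two boxes together as one reservoir: the mixing fluxes between them are internal recycling, so τ = ΣM / Σ(external losses).
M_total = 1830 + 2260 = 4090.0 Mg Hg.
ΣF_external_out = 1340 + 1520 = 2860.0 Mg Hg/yr.
τ = M_total / ΣF_ext = 4090.0 / 2860.0 = 1.430 yr.

1.43 yr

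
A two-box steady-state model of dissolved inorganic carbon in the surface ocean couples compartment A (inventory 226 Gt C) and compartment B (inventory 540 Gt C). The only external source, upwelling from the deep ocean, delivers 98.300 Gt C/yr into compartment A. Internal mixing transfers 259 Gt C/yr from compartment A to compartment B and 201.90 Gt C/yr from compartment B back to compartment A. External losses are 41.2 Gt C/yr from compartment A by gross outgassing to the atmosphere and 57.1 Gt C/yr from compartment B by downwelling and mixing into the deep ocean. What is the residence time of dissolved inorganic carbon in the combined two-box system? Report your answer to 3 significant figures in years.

Treat the two boxes together as one reservoir: the mixing fluxes between them are internal recycling, so τ = ΣM / Σ(external losses).
M_total = 226 + 540 = 766.00 Gt C.
ΣF_external_out = 41.2 + 57.1 = 98.300 Gt C/yr.
τ = M_total / ΣF_ext = 766.00 / 98.300 = 7.792 yr.

7.79 yr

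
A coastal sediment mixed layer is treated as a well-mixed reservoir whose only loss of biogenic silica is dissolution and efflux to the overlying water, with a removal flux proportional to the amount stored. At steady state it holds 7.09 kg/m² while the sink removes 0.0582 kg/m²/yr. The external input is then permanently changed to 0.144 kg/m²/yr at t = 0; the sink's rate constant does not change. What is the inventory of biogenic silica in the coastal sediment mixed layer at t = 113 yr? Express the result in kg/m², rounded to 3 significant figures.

13.4 kg/m²

The sink rate constant is k = F₀/M₀ = 0.0582/7.09 = 0.008209 yr⁻¹.
Solving dM/dt = F₁ − kM with M(0) = M₀ gives M(t) = F₁/k + (M₀ − F₁/k)·e^(−kt).
F₁/k = 0.144/0.008209 = 17.542 kg/m²; kt = 0.008209 × 113 = 0.9276, e^(−kt) = 0.3955.
M(113) = 17.542 + (7.09 − 17.542) × 0.3955 = 17.542 − 4.134 = 13.408 kg/m².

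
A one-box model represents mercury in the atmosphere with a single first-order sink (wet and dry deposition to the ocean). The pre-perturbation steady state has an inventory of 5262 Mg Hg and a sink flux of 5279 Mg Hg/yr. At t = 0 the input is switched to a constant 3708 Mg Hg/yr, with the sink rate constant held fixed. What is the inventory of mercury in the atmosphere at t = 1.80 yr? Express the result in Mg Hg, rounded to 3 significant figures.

3950 Mg Hg

The sink rate constant is k = F₀/M₀ = 5279/5262 = 1.003 yr⁻¹.
Solving dM/dt = F₁ − kM with M(0) = M₀ gives M(t) = F₁/k + (M₀ − F₁/k)·e^(−kt).
F₁/k = 3708/1.003 = 3696.1 Mg Hg; kt = 1.003 × 1.80 = 1.806, e^(−kt) = 0.1643.
M(1.80) = 3696.1 + (5262 − 3696.1) × 0.1643 = 3696.1 + 257.3 = 3953.4 Mg Hg.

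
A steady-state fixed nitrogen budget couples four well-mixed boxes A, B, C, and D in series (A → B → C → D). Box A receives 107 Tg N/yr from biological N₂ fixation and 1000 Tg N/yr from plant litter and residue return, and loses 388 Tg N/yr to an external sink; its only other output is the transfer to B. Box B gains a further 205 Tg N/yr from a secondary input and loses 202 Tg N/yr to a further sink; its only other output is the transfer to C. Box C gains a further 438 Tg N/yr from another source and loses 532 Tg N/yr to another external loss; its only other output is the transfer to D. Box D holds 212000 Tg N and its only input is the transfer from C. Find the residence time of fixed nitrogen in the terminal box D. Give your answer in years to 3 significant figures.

338 yr

Box A: F(A→B) = (107 + 1000) − 388 = 719.00 Tg N/yr.
Box B: F(B→C) = (719.00 + 205) − 202 = 722.00 Tg N/yr.
Box C: F(C→D) = (722.00 + 438) − 532 = 628.00 Tg N/yr.
Box D throughput = its input = 628.00 Tg N/yr; τ = 212000 / 628.00 = 337.6 yr.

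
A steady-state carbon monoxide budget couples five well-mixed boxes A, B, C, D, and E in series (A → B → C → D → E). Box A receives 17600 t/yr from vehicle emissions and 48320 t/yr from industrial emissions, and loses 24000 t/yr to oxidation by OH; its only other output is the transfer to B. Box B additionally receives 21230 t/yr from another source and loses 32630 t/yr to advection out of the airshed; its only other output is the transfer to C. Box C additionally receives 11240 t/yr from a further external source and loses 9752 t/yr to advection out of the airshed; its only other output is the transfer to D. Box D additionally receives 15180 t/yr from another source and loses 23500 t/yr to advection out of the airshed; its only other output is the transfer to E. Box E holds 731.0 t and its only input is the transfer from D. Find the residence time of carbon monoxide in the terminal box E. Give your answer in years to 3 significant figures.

Box A: F(A→B) = (17600 + 48320) − 24000 = 41920 t/yr.
Box B: F(B→C) = (41920 + 21230) − 32630 = 30520 t/yr.
Box C: F(C→D) = (30520 + 11240) − 9752 = 32008 t/yr.
Box D: F(D→E) = (32008 + 15180) − 23500 = 23688 t/yr.
Box E throughput = its input = 23688 t/yr; τ = 731.0 / 23688 = 0.03086 yr.

0.0309 yr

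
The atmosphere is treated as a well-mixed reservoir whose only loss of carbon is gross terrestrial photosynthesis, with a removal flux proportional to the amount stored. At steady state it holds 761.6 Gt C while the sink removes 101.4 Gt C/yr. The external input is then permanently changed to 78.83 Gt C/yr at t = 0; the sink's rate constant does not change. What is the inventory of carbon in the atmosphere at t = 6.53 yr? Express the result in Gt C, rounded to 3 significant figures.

τ = M₀/F₀ = 761.6/101.4 = 7.511 yr; rate constant k = 1/τ.
New steady state M_∞ = F₁/k = F₁·τ = 78.83 × 7.511 = 592.08 Gt C.
M(t) = M_∞ + (M₀ − M_∞)·e^(−t/τ); t/τ = 6.53/7.511 = 0.8694, so e^(−t/τ) = 0.4192.
M(t) = 592.08 + 169.5 × 0.4192 = 663.14 Gt C.

663 Gt C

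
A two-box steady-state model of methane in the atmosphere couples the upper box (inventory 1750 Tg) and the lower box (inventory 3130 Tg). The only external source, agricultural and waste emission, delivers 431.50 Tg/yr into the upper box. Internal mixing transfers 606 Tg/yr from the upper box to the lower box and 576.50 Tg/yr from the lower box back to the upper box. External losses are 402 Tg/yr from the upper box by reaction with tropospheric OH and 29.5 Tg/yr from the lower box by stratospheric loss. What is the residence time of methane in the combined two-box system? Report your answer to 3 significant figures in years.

For the system as a whole, the A↔B exchange is internal and contributes nothing to the throughput; only the external sinks remove mass.
M_total = 1750 + 3130 = 4880.0 Tg.
ΣF_external_out = 402 + 29.5 = 431.50 Tg/yr.
τ = M_total / ΣF_ext = 4880.0 / 431.50 = 11.31 yr.

11.3 yr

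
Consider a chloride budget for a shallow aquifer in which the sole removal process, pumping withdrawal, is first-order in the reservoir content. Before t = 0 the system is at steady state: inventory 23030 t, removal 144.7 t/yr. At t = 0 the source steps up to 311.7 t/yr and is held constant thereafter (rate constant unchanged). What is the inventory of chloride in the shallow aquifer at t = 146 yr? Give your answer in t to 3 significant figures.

τ = M₀/F₀ = 23030/144.7 = 159.2 yr; rate constant k = 1/τ.
New steady state M_∞ = F₁/k = F₁·τ = 311.7 × 159.2 = 49609 t.
M(t) = M_∞ + (M₀ − M_∞)·e^(−t/τ); t/τ = 146/159.2 = 0.9173, so e^(−t/τ) = 0.3996.
M(t) = 49609 − 26580 × 0.3996 = 38989 t.

39000 t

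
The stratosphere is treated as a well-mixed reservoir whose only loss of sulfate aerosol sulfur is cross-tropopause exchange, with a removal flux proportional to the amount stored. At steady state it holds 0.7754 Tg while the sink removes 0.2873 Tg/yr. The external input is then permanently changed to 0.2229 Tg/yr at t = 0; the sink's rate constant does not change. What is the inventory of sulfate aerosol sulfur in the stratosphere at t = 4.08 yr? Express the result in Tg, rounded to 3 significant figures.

0.640 Tg

The sink rate constant is k = F₀/M₀ = 0.2873/0.7754 = 0.3705 yr⁻¹.
Solving dM/dt = F₁ − kM with M(0) = M₀ gives M(t) = F₁/k + (M₀ − F₁/k)·e^(−kt).
F₁/k = 0.2229/0.3705 = 0.60159 Tg; kt = 0.3705 × 4.08 = 1.512, e^(−kt) = 0.2205.
M(4.08) = 0.60159 + (0.7754 − 0.60159) × 0.2205 = 0.60159 + 0.03833 = 0.63992 Tg.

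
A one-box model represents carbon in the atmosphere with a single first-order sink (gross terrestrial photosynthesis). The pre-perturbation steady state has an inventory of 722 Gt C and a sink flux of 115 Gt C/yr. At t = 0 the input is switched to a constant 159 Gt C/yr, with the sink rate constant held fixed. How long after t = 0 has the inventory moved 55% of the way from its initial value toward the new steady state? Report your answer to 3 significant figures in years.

τ = M₀/F₀ = 722/115 = 6.278 yr.
The remaining gap fraction is e^(−t/τ); 55% covered ⇒ e^(−t/τ) = 0.450.
t = −τ ln(0.450) = 6.278 × 0.7985 = 5.013 yr.

5.01 yr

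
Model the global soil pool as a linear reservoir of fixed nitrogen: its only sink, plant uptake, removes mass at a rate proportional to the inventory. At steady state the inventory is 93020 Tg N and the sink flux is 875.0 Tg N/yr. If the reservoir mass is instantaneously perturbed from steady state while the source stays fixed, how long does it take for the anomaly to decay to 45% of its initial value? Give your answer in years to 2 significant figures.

85 yr

For a linear reservoir the anomaly decays as exp(−t/τ) with τ = M/F = 93020/875.0 = 106.3 yr.
exp(−t/τ) = 0.45 ⇒ t = −τ ln(0.45) = 106.3 × 0.7985 = 84.89 yr.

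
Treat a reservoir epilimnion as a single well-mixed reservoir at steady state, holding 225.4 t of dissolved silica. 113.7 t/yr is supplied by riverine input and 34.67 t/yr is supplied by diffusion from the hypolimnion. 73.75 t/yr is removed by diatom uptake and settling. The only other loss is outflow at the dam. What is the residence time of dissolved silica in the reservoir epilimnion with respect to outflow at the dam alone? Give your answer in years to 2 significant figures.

3.0 yr

At steady state ΣF_in = ΣF_out.
ΣF_in = 113.7 + 34.67 = 148.37 t/yr.
Outflow at the dam flux = ΣF_in − (73.75) = 148.37 − 73.75 = 74.62 t/yr.
τ = M / F = 225.4 / 74.62 = 3.021 yr.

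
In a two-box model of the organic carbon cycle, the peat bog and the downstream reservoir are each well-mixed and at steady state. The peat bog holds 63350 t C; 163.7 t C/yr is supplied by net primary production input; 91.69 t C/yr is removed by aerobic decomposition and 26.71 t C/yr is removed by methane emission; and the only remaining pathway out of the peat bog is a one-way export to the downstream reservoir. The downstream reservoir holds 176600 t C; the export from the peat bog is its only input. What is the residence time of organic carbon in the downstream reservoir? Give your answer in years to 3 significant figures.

3900 yr

Balance the peat bog: ΣF_in = 163.70 t C/yr.
Export to the downstream reservoir = ΣF_in − (91.69 + 26.71) = 45.300 t C/yr.
At steady state the output of the downstream reservoir equals its input, 45.300 t C/yr.
τ = M / F = 176600 / 45.300 = 3898 yr.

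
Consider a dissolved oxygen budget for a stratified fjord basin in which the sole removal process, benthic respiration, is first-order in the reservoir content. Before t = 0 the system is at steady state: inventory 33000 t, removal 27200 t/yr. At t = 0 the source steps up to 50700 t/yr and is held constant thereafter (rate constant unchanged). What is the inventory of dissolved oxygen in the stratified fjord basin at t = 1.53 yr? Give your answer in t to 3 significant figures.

53400 t

The sink rate constant is k = F₀/M₀ = 27200/33000 = 0.8242 yr⁻¹.
Solving dM/dt = F₁ − kM with M(0) = M₀ gives M(t) = F₁/k + (M₀ − F₁/k)·e^(−kt).
F₁/k = 50700/0.8242 = 61511 t; kt = 0.8242 × 1.53 = 1.261, e^(−kt) = 0.2833.
M(1.53) = 61511 + (33000 − 61511) × 0.2833 = 61511 − 8078 = 53433 t.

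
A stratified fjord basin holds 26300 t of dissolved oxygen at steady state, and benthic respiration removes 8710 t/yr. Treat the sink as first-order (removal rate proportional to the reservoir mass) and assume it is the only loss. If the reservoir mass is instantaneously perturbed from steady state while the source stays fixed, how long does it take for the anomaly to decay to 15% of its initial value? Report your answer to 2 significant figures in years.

For a linear reservoir the anomaly decays as exp(−t/τ) with τ = M/F = 26300/8710 = 3.020 yr.
exp(−t/τ) = 0.15 ⇒ t = −τ ln(0.15) = 3.020 × 1.897 = 5.728 yr.

5.7 yr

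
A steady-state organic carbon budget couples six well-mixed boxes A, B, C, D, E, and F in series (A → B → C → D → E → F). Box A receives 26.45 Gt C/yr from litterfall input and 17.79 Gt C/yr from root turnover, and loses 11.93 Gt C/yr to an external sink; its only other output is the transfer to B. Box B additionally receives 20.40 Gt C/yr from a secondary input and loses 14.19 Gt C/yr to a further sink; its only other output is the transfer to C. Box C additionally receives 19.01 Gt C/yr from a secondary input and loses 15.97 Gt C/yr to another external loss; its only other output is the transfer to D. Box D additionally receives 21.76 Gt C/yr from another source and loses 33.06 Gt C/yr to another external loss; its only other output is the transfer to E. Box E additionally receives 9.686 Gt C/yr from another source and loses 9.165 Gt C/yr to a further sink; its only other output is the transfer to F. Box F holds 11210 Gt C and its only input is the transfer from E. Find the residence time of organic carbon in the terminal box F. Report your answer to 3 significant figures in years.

364 yr

Box A: F(A→B) = (26.45 + 17.79) − 11.93 = 32.310 Gt C/yr.
Box B: F(B→C) = (32.310 + 20.40) − 14.19 = 38.520 Gt C/yr.
Box C: F(C→D) = (38.520 + 19.01) − 15.97 = 41.560 Gt C/yr.
Box D: F(D→E) = (41.560 + 21.76) − 33.06 = 30.260 Gt C/yr.
Box E: F(E→F) = (30.260 + 9.686) − 9.165 = 30.781 Gt C/yr.
Box F throughput = its input = 30.781 Gt C/yr; τ = 11210 / 30.781 = 364.2 yr.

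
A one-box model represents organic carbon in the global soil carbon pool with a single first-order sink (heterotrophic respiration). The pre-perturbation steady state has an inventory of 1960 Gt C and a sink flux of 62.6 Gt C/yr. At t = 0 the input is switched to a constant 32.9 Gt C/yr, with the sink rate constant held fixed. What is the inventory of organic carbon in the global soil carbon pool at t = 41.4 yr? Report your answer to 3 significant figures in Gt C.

τ = M₀/F₀ = 1960/62.6 = 31.31 yr; rate constant k = 1/τ.
New steady state M_∞ = F₁/k = F₁·τ = 32.9 × 31.31 = 1030.1 Gt C.
M(t) = M_∞ + (M₀ − M_∞)·e^(−t/τ); t/τ = 41.4/31.31 = 1.322, so e^(−t/τ) = 0.2665.
M(t) = 1030.1 + 929.9 × 0.2665 = 1277.9 Gt C.

1280 Gt C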